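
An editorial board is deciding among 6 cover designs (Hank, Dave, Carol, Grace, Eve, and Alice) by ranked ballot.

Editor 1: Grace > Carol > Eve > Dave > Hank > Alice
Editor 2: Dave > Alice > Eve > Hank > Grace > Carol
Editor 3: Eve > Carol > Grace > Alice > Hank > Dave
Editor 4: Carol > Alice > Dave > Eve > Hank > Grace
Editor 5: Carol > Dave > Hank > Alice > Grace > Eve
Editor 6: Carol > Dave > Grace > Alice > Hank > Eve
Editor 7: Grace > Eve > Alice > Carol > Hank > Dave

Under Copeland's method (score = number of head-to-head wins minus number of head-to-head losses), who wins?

Pairwise results:
  Hank vs Dave: Dave wins 5–2.
  Hank vs Carol: Carol wins 6–1.
  Hank vs Grace: Grace wins 4–3.
  Hank vs Eve: Eve wins 5–2.
  Hank vs Alice: Alice wins 5–2.
  Dave vs Carol: Carol wins 6–1.
  Dave vs Grace: Dave wins 4–3.
  Dave vs Eve: Dave wins 4–3.
  Dave vs Alice: Dave wins 4–3.
  Carol vs Grace: Carol wins 4–3.
  Carol vs Eve: Carol wins 4–3.
  Carol vs Alice: Carol wins 5–2.
  Grace vs Eve: Grace wins 4–3.
  Grace vs Alice: Grace wins 4–3.
  Eve vs Alice: Alice wins 4–3.
Copeland scores (wins − losses):
  Hank: 0 − 5 = -5
  Dave: 4 − 1 = 3
  Carol: 5 − 0 = 5
  Grace: 3 − 2 = 1
  Eve: 1 − 4 = -3
  Alice: 2 − 3 = -1
Carol has the best Copeland score.

Carol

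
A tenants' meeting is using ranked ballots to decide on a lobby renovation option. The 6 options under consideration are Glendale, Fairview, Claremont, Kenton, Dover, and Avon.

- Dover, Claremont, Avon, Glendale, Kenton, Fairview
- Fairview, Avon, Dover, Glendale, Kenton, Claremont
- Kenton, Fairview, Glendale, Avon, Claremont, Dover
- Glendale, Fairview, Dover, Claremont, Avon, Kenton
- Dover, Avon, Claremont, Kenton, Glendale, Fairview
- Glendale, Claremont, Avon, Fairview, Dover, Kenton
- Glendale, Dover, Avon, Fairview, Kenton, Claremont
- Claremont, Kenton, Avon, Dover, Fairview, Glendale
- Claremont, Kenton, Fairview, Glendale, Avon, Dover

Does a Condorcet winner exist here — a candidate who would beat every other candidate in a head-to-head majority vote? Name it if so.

Glendale

Head-to-head results (9 voters total):
Glendale vs Fairview: Glendale wins 5–4.
Glendale vs Claremont: Glendale wins 5–4.
Glendale vs Kenton: Glendale wins 5–4.
Glendale vs Dover: Glendale wins 5–4.
Glendale vs Avon: Glendale wins 5–4.
Fairview vs Claremont: Claremont wins 5–4.
Fairview vs Kenton: Kenton wins 5–4.
Fairview vs Dover: Fairview wins 5–4.
Fairview vs Avon: Avon wins 5–4.
Claremont vs Kenton: Claremont wins 6–3.
Claremont vs Dover: Dover wins 5–4.
Claremont vs Avon: Claremont wins 5–4.
Kenton vs Dover: Dover wins 6–3.
Kenton vs Avon: Avon wins 6–3.
Dover vs Avon: Avon wins 5–4.
Glendale beats each rival — Fairview (5–4), Claremont (5–4), Kenton (5–4), Dover (5–4), Avon (5–4) — so Glendale is the Condorcet winner.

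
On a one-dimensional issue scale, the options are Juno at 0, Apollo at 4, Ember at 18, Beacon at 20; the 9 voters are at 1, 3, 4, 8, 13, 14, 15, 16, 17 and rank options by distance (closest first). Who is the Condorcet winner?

Ember

With single-peaked preferences on a line, the Condorcet winner is the candidate closest to the median voter.
The median voter (position 13) is closest to Ember at 18.
Check: Ember vs Apollo — voters closer to Ember: 5 of 9.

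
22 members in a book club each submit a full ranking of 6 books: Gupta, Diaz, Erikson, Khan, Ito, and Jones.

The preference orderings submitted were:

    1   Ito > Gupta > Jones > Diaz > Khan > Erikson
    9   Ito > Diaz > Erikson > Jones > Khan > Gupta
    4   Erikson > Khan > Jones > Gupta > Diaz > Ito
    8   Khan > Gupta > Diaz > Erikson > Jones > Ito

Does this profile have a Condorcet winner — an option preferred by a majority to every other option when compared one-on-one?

No

Head-to-head results (22 voters total):
Gupta vs Diaz: Gupta wins 13–9.
Gupta vs Erikson: Erikson wins 13–9.
Gupta vs Khan: Khan wins 21–1.
Gupta vs Ito: Gupta wins 12–10.
Gupta vs Jones: Jones wins 13–9.
Diaz vs Erikson: Diaz wins 18–4.
Diaz vs Khan: Khan wins 12–10.
Diaz vs Ito: Diaz wins 12–10.
Diaz vs Jones: Diaz wins 17–5.
Erikson vs Khan: Erikson wins 13–9.
Erikson vs Ito: Erikson wins 12–10.
Erikson vs Jones: Erikson wins 21–1.
Khan vs Ito: Khan wins 12–10.
Khan vs Jones: Khan wins 12–10.
Ito vs Jones: Jones wins 12–10.
No candidate beats all others: Gupta beats Diaz beats Erikson beats Gupta, a majority cycle.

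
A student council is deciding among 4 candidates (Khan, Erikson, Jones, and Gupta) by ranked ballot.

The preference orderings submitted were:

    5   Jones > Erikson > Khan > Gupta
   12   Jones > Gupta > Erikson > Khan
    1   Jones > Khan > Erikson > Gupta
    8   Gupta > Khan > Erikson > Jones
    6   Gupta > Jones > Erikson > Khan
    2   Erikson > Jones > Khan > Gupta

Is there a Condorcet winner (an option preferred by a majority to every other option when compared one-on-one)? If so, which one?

Head-to-head results (34 voters total):
Khan vs Erikson: Erikson wins 25–9.
Khan vs Jones: Jones wins 26–8.
Khan vs Gupta: Gupta wins 26–8.
Erikson vs Jones: Jones wins 24–10.
Erikson vs Gupta: Gupta wins 26–8.
Jones vs Gupta: Jones wins 20–14.
Jones beats each rival — Khan (26–8), Erikson (24–10), Gupta (20–14) — so Jones is the Condorcet winner.

Jones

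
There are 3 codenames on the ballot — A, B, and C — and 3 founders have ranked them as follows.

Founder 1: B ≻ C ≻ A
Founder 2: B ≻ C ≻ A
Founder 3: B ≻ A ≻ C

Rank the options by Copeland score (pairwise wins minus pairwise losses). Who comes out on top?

B

Pairwise results:
  A vs B: B wins 3–0.
  A vs C: C wins 2–1.
  B vs C: B wins 3–0.
Copeland scores (wins − losses):
  A: 0 − 2 = -2
  B: 2 − 0 = 2
  C: 1 − 1 = 0
B has the best Copeland score.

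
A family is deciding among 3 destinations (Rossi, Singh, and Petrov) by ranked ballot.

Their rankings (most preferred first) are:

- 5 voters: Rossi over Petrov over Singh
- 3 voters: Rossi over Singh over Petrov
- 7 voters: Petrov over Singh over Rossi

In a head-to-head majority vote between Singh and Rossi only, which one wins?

Ballots ranking Singh above Rossi: 7.
Ballots ranking Rossi above Singh: 5+3 = 8.
Rossi wins the head-to-head, 8–7.

Rossi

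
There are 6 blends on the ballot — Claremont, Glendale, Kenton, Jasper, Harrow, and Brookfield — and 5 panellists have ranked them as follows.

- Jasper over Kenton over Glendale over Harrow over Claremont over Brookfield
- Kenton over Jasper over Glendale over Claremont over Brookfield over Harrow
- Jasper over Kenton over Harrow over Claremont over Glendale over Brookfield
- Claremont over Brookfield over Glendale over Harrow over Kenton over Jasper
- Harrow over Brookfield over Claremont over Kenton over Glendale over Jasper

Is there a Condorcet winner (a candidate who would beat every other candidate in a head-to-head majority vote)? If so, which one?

Kenton

Head-to-head results (5 voters total):
Claremont vs Glendale: Claremont wins 3–2.
Claremont vs Kenton: Kenton wins 3–2.
Claremont vs Jasper: Jasper wins 3–2.
Claremont vs Harrow: Harrow wins 3–2.
Claremont vs Brookfield: Claremont wins 4–1.
Glendale vs Kenton: Kenton wins 4–1.
Glendale vs Jasper: Jasper wins 3–2.
Glendale vs Harrow: Glendale wins 3–2.
Glendale vs Brookfield: Glendale wins 3–2.
Kenton vs Jasper: Kenton wins 3–2.
Kenton vs Harrow: Kenton wins 3–2.
Kenton vs Brookfield: Kenton wins 3–2.
Jasper vs Harrow: Jasper wins 3–2.
Jasper vs Brookfield: Jasper wins 3–2.
Harrow vs Brookfield: Harrow wins 3–2.
Kenton beats each rival — Claremont (3–2), Glendale (4–1), Jasper (3–2), Harrow (3–2), Brookfield (3–2) — so Kenton is the Condorcet winner.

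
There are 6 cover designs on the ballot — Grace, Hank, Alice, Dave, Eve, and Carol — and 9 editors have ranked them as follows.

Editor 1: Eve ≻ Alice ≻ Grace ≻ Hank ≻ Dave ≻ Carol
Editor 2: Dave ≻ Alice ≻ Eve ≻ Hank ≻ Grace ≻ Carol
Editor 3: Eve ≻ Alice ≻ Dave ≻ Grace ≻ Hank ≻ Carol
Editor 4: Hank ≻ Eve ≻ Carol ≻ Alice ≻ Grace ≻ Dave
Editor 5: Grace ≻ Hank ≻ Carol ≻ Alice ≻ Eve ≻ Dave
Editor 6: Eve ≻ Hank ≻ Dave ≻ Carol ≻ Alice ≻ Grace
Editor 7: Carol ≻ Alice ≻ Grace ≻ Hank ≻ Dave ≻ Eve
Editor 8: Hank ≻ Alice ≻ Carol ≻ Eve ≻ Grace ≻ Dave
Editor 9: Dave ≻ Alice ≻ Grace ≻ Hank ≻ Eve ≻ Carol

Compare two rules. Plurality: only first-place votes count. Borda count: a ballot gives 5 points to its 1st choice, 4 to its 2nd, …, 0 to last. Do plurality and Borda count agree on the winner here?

No

Plurality first-place counts: Grace 1, Hank 2, Alice 0, Dave 2, Eve 3, Carol 1 → Eve.
Borda totals: Grace 19, Hank 27, Alice 29, Dave 18, Eve 26, Carol 16 → Alice.
The two rules disagree: plurality picks Eve, Borda picks Alice.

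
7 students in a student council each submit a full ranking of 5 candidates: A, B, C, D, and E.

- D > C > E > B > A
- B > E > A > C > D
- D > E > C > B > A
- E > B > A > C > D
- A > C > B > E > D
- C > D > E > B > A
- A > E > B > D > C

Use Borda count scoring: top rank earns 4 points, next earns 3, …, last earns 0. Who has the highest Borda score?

E

Borda scores:
  A: 0 + 2 + 0 + 2 + 4 + 0 + 4 = 12
  B: 1 + 4 + 1 + 3 + 2 + 1 + 2 = 14
  C: 3 + 1 + 2 + 1 + 3 + 4 + 0 = 14
  D: 4 + 0 + 4 + 0 + 0 + 3 + 1 = 12
  E: 2 + 3 + 3 + 4 + 1 + 2 + 3 = 18
E has the highest total.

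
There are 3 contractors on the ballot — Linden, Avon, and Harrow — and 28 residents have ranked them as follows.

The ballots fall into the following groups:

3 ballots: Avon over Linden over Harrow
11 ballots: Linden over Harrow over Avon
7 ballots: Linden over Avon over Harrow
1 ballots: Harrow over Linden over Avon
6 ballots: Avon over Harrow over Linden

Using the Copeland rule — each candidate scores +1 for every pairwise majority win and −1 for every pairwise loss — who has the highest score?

Linden

Pairwise results:
  Linden vs Avon: Linden wins 19–9.
  Linden vs Harrow: Linden wins 21–7.
  Avon vs Harrow: Avon wins 16–12.
Copeland scores (wins − losses):
  Linden: 2 − 0 = 2
  Avon: 1 − 1 = 0
  Harrow: 0 − 2 = -2
Linden has the best Copeland score.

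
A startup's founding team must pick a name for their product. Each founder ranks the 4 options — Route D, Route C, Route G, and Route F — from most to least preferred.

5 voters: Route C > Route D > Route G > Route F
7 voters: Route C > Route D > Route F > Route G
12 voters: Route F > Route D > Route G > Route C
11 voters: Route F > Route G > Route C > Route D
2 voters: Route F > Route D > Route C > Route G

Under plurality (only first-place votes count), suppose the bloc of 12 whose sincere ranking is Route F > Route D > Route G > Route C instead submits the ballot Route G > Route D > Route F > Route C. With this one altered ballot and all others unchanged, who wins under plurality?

Route F

First-place totals with the altered ballot: Route D 0, Route C 12, Route G 12, Route F 13.
The winner is unchanged: still Route F.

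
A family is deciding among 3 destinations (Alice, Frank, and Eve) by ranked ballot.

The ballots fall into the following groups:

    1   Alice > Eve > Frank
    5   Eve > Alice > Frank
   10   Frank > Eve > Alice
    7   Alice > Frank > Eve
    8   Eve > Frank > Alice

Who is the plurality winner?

First-place vote totals:
  Alice: 8
  Frank: 10
  Eve: 13
Eve has the most first-place votes.

Eve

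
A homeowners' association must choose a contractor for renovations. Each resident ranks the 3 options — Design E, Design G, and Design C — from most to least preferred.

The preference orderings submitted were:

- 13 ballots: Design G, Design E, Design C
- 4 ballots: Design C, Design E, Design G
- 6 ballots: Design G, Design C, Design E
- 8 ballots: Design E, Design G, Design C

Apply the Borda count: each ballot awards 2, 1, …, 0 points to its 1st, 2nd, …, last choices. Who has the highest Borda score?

Design G

Borda scores:
  Design E: 13·1 + 4·1 + 6·0 + 8·2 = 33
  Design G: 13·2 + 4·0 + 6·2 + 8·1 = 46
  Design C: 13·0 + 4·2 + 6·1 + 8·0 = 14
Design G has the highest total.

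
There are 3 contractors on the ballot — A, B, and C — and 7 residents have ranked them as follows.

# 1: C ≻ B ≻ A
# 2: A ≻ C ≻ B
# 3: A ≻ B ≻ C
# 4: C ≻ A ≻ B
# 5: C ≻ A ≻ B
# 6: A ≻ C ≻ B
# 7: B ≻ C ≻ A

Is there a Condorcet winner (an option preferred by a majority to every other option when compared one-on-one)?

Head-to-head results (7 voters total):
A vs B: A wins 5–2.
A vs C: C wins 4–3.
B vs C: C wins 5–2.
C beats each rival — A (4–3), B (5–2) — so C is the Condorcet winner.

Yes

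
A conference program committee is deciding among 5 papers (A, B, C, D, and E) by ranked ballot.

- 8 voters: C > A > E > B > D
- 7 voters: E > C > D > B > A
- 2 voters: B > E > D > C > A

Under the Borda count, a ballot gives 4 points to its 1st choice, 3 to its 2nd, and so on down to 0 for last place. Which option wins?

C

Borda scores:
  A: 8·3 + 7·0 + 2·0 = 24
  B: 8·1 + 7·1 + 2·4 = 23
  C: 8·4 + 7·3 + 2·1 = 55
  D: 8·0 + 7·2 + 2·2 = 18
  E: 8·2 + 7·4 + 2·3 = 50
C has the highest total.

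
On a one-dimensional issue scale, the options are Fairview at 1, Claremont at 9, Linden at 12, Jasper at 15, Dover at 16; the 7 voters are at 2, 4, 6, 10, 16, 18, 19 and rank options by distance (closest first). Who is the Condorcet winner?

With single-peaked preferences on a line, the Condorcet winner is the candidate closest to the median voter.
The median voter (position 10) is closest to Claremont at 9.
Check: Claremont vs Dover — voters closer to Claremont: 4 of 7.

Claremont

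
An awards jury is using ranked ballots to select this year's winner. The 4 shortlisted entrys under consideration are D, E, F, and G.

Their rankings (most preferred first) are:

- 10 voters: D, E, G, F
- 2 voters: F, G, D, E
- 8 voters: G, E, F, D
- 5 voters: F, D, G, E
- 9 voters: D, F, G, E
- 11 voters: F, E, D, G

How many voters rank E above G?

21

Ballots ranking E above G: 10+11 = 21.
Ballots ranking G above E: 2+8+5+9 = 24.
So 21 of 45 voters prefer E to G.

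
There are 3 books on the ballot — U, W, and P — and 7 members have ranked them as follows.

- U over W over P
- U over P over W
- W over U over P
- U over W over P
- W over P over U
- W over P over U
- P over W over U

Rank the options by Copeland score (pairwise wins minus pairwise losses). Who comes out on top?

Pairwise results:
  U vs W: W wins 4–3.
  U vs P: U wins 4–3.
  W vs P: W wins 5–2.
Copeland scores (wins − losses):
  U: 1 − 1 = 0
  W: 2 − 0 = 2
  P: 0 − 2 = -2
W has the best Copeland score.

W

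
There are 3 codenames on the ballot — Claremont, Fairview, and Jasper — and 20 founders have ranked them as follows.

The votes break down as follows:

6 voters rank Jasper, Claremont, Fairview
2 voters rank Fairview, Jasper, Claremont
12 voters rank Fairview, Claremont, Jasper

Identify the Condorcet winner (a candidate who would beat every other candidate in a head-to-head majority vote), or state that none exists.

Head-to-head results (20 voters total):
Claremont vs Fairview: Fairview wins 14–6.
Claremont vs Jasper: Claremont wins 12–8.
Fairview vs Jasper: Fairview wins 14–6.
Fairview beats each rival — Claremont (14–6), Jasper (14–6) — so Fairview is the Condorcet winner.

Fairview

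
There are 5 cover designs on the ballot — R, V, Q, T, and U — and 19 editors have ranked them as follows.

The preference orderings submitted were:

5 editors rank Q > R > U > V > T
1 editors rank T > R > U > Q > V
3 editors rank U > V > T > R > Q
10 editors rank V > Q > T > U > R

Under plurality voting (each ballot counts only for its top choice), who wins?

V

First-place vote totals:
  R: 0
  V: 10
  Q: 5
  T: 1
  U: 3
V has the most first-place votes.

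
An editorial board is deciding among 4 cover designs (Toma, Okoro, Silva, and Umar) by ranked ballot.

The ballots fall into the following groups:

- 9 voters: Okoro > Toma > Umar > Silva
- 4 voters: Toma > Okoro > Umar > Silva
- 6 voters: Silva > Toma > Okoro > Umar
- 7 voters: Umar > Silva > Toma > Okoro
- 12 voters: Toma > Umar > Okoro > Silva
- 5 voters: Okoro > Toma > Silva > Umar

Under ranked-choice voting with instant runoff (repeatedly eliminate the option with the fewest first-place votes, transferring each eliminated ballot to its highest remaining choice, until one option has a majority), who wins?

Toma

Round 1: Toma 16, Okoro 14, Umar 7, Silva 6. Silva has the fewest and is eliminated.
Round 2: Toma 22, Okoro 14, Umar 7. Toma has a majority.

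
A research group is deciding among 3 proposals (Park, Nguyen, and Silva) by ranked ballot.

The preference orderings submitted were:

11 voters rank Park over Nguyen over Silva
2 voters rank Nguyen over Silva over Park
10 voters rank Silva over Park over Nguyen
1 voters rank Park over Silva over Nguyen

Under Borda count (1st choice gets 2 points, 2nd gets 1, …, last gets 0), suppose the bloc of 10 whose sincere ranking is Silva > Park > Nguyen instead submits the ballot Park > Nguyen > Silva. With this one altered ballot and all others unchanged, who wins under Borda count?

Park

Borda totals with the altered ballot: Park 44, Nguyen 25, Silva 3.
The winner is unchanged: still Park.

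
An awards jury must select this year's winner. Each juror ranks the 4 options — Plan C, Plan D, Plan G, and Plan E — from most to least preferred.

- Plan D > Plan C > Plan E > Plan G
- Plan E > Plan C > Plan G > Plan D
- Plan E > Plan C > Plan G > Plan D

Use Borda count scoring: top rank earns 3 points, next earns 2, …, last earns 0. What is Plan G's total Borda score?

Borda scores:
  Plan C: 2 + 2 + 2 = 6
  Plan D: 3 + 0 + 0 = 3
  Plan G: 0 + 1 + 1 = 2
  Plan E: 1 + 3 + 3 = 7

2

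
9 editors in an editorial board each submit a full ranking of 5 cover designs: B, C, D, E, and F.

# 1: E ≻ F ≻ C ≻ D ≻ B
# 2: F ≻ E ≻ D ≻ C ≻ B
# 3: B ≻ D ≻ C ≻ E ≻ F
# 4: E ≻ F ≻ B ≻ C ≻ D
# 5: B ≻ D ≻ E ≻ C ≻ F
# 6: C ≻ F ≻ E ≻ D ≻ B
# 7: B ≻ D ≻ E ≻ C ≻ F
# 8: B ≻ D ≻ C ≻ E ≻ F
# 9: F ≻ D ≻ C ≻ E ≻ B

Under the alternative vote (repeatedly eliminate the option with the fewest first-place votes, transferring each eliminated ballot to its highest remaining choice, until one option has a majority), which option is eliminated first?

D

Round 1: B 4, E 2, F 2, C 1, D 0. D has the fewest and is eliminated.
Round 2: B 4, E 2, F 2, C 1. C has the fewest and is eliminated.
Round 3: B 4, F 3, E 2. E has the fewest and is eliminated.
Round 4: F 5, B 4. F has a majority.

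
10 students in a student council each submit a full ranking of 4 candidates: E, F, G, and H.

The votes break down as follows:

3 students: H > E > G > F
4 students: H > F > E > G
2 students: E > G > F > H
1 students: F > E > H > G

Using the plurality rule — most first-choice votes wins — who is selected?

First-place vote totals:
  E: 2
  F: 1
  G: 0
  H: 7
H has the most first-place votes.

H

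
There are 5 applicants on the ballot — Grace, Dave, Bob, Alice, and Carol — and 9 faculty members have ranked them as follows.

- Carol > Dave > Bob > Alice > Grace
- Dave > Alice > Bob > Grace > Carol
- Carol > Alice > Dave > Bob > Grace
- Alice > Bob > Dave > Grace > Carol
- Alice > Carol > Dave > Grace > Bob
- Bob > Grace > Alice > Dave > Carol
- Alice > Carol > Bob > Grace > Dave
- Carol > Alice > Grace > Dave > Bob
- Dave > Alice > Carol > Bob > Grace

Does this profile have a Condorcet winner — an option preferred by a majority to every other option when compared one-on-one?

Head-to-head results (9 voters total):
Grace vs Dave: Dave wins 6–3.
Grace vs Bob: Bob wins 7–2.
Grace vs Alice: Alice wins 8–1.
Grace vs Carol: Carol wins 6–3.
Dave vs Bob: Dave wins 6–3.
Dave vs Alice: Alice wins 6–3.
Dave vs Carol: Carol wins 5–4.
Bob vs Alice: Alice wins 7–2.
Bob vs Carol: Carol wins 6–3.
Alice vs Carol: Alice wins 6–3.
Alice beats each rival — Grace (8–1), Dave (6–3), Bob (7–2), Carol (6–3) — so Alice is the Condorcet winner.

Yes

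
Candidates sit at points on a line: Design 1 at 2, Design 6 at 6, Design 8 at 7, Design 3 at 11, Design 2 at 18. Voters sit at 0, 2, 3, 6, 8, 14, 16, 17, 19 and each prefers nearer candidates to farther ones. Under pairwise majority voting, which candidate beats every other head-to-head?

With single-peaked preferences on a line, the Condorcet winner is the candidate closest to the median voter.
The median voter (position 8) is closest to Design 8 at 7.
Check: Design 8 vs Design 3 — voters closer to Design 8: 5 of 9.

Design 8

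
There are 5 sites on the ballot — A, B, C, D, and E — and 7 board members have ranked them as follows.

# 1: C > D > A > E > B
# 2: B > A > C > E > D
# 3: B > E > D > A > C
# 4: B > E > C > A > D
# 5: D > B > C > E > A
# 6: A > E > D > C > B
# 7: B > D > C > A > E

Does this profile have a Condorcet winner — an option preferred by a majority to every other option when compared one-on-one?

Yes

Head-to-head results (7 voters total):
A vs B: B wins 5–2.
A vs C: C wins 4–3.
A vs D: D wins 4–3.
A vs E: A wins 4–3.
B vs C: B wins 5–2.
B vs D: B wins 4–3.
B vs E: B wins 5–2.
C vs D: D wins 4–3.
C vs E: C wins 4–3.
D vs E: E wins 4–3.
B beats each rival — A (5–2), C (5–2), D (4–3), E (5–2) — so B is the Condorcet winner.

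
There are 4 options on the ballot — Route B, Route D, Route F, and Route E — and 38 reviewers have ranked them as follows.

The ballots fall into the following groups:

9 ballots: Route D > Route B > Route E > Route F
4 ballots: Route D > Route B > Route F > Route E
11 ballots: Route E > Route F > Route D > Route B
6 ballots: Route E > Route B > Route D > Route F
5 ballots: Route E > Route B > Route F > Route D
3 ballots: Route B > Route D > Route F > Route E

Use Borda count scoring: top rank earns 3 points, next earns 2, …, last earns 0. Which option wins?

Borda scores:
  Route B: 9·2 + 4·2 + 11·0 + 6·2 + 5·2 + 3·3 = 57
  Route D: 9·3 + 4·3 + 11·1 + 6·1 + 5·0 + 3·2 = 62
  Route F: 9·0 + 4·1 + 11·2 + 6·0 + 5·1 + 3·1 = 34
  Route E: 9·1 + 4·0 + 11·3 + 6·3 + 5·3 + 3·0 = 75
Route E has the highest total.

Route E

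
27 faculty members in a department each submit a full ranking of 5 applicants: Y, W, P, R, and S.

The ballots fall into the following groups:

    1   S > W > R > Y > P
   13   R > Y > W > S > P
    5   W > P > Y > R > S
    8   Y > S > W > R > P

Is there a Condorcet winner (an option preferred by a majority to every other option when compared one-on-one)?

Head-to-head results (27 voters total):
Y vs W: Y wins 21–6.
Y vs P: Y wins 22–5.
Y vs R: R wins 14–13.
Y vs S: Y wins 26–1.
W vs P: W wins 27–0.
W vs R: W wins 14–13.
W vs S: W wins 18–9.
P vs R: R wins 22–5.
P vs S: S wins 22–5.
R vs S: R wins 18–9.
No candidate beats all others: Y beats W beats R beats Y, a majority cycle.

No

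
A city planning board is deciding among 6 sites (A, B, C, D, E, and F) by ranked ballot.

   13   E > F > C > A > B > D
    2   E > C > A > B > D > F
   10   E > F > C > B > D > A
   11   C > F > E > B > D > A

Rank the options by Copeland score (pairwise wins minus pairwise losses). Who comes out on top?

E

Pairwise results:
  A vs B: B wins 21–15.
  A vs C: C wins 36–0.
  A vs D: D wins 21–15.
  A vs E: E wins 36–0.
  A vs F: F wins 34–2.
  B vs C: C wins 36–0.
  B vs D: B wins 36–0.
  B vs E: E wins 36–0.
  B vs F: F wins 34–2.
  C vs D: C wins 36–0.
  C vs E: E wins 25–11.
  C vs F: F wins 23–13.
  D vs E: E wins 36–0.
  D vs F: F wins 34–2.
  E vs F: E wins 25–11.
Copeland scores (wins − losses):
  A: 0 − 5 = -5
  B: 2 − 3 = -1
  C: 3 − 2 = 1
  D: 1 − 4 = -3
  E: 5 − 0 = 5
  F: 4 − 1 = 3
E has the best Copeland score.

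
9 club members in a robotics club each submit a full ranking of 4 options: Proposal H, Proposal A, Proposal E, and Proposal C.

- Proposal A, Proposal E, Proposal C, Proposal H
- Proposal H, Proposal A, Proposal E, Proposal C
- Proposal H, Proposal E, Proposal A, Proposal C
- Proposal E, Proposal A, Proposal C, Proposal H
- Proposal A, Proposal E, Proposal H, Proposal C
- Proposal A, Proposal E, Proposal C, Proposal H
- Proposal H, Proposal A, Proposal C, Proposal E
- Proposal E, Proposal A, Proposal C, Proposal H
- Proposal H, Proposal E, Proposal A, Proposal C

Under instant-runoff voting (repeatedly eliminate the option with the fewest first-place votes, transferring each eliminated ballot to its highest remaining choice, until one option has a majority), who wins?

Proposal A

Round 1: Proposal H 4, Proposal A 3, Proposal E 2, Proposal C 0. Proposal C has the fewest and is eliminated.
Round 2: Proposal H 4, Proposal A 3, Proposal E 2. Proposal E has the fewest and is eliminated.
Round 3: Proposal A 5, Proposal H 4. Proposal A has a majority.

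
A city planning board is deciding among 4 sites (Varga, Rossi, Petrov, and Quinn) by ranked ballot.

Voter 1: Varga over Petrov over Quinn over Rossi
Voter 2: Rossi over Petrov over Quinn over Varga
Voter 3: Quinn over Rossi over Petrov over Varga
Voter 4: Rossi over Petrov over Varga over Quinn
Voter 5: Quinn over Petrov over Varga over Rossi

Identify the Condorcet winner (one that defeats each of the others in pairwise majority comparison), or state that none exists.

None — there is no Condorcet winner

Head-to-head results (5 voters total):
Varga vs Rossi: Rossi wins 3–2.
Varga vs Petrov: Petrov wins 4–1.
Varga vs Quinn: Quinn wins 3–2.
Rossi vs Petrov: Rossi wins 3–2.
Rossi vs Quinn: Quinn wins 3–2.
Petrov vs Quinn: Petrov wins 3–2.
No candidate beats all others: Rossi beats Petrov beats Quinn beats Rossi, a majority cycle.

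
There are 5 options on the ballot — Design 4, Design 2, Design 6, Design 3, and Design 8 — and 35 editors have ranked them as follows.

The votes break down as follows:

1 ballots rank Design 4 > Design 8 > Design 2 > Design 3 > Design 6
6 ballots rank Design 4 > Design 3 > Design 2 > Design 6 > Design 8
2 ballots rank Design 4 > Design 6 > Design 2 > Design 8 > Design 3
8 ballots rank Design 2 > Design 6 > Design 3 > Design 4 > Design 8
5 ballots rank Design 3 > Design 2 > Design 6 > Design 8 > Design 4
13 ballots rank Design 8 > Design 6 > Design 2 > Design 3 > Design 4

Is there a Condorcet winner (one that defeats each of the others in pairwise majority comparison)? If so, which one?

Head-to-head results (35 voters total):
Design 4 vs Design 2: Design 2 wins 26–9.
Design 4 vs Design 6: Design 6 wins 26–9.
Design 4 vs Design 3: Design 3 wins 26–9.
Design 4 vs Design 8: Design 8 wins 18–17.
Design 2 vs Design 6: Design 2 wins 20–15.
Design 2 vs Design 3: Design 2 wins 24–11.
Design 2 vs Design 8: Design 2 wins 21–14.
Design 6 vs Design 3: Design 6 wins 23–12.
Design 6 vs Design 8: Design 6 wins 21–14.
Design 3 vs Design 8: Design 3 wins 19–16.
Design 2 beats each rival — Design 4 (26–9), Design 6 (20–15), Design 3 (24–11), Design 8 (21–14) — so Design 2 is the Condorcet winner.

Design 2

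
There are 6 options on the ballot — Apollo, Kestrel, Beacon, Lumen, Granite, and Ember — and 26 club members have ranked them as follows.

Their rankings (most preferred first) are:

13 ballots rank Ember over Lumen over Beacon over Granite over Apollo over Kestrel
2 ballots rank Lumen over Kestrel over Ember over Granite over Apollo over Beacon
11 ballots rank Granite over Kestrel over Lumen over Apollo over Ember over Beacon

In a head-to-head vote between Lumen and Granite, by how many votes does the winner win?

Ballots ranking Lumen above Granite: 13+2 = 15.
Ballots ranking Granite above Lumen: 11.
Lumen wins 15–11, a margin of 4.

4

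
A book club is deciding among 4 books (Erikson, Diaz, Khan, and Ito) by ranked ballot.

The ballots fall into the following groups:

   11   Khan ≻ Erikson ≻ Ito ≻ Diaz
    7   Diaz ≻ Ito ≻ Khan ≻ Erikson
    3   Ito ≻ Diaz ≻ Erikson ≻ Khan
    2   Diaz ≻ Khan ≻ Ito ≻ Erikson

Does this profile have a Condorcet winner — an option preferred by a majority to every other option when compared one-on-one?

Head-to-head results (23 voters total):
Erikson vs Diaz: Diaz wins 12–11.
Erikson vs Khan: Khan wins 20–3.
Erikson vs Ito: Ito wins 12–11.
Diaz vs Khan: Diaz wins 12–11.
Diaz vs Ito: Ito wins 14–9.
Khan vs Ito: Khan wins 13–10.
No candidate beats all others: Diaz beats Khan beats Ito beats Diaz, a majority cycle.

No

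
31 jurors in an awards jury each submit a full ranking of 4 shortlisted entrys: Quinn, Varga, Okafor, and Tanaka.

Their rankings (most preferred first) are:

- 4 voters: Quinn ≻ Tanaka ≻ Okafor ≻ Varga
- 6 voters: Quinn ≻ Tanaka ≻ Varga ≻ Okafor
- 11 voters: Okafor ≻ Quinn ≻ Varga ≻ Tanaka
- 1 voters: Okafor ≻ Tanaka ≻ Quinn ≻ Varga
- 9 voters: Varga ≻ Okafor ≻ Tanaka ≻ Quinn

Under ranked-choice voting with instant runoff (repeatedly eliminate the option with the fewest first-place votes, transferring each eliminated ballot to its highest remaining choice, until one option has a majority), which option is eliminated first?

Tanaka

Round 1: Okafor 12, Quinn 10, Varga 9, Tanaka 0. Tanaka has the fewest and is eliminated.
Round 2: Okafor 12, Quinn 10, Varga 9. Varga has the fewest and is eliminated.
Round 3: Okafor 21, Quinn 10. Okafor has a majority.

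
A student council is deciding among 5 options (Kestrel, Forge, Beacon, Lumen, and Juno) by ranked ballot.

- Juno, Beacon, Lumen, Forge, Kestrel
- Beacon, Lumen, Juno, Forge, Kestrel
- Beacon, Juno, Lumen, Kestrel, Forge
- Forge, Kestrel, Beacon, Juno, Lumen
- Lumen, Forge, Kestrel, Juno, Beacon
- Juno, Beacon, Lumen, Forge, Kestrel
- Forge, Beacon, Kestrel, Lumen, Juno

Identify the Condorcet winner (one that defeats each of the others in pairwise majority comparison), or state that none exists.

Beacon

Head-to-head results (7 voters total):
Kestrel vs Forge: Forge wins 6–1.
Kestrel vs Beacon: Beacon wins 5–2.
Kestrel vs Lumen: Lumen wins 5–2.
Kestrel vs Juno: Juno wins 4–3.
Forge vs Beacon: Beacon wins 4–3.
Forge vs Lumen: Lumen wins 5–2.
Forge vs Juno: Juno wins 4–3.
Beacon vs Lumen: Beacon wins 6–1.
Beacon vs Juno: Beacon wins 4–3.
Lumen vs Juno: Juno wins 4–3.
Beacon beats each rival — Kestrel (5–2), Forge (4–3), Lumen (6–1), Juno (4–3) — so Beacon is the Condorcet winner.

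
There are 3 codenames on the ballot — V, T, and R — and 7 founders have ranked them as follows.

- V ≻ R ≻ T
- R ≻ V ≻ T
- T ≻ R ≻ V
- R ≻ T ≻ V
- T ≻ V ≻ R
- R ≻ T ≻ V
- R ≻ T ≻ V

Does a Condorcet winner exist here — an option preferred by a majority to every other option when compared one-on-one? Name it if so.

Head-to-head results (7 voters total):
V vs T: T wins 5–2.
V vs R: R wins 5–2.
T vs R: R wins 5–2.
R beats each rival — V (5–2), T (5–2) — so R is the Condorcet winner.

R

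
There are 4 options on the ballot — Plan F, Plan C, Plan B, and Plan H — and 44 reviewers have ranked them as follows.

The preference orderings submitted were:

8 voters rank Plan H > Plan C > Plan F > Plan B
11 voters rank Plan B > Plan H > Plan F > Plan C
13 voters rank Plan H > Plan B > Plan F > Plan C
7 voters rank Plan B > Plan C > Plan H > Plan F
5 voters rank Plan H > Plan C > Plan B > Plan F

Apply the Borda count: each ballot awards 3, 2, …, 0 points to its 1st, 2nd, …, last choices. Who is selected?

Plan H

Borda scores:
  Plan F: 8·1 + 11·1 + 13·1 + 7·0 + 5·0 = 32
  Plan C: 8·2 + 11·0 + 13·0 + 7·2 + 5·2 = 40
  Plan B: 8·0 + 11·3 + 13·2 + 7·3 + 5·1 = 85
  Plan H: 8·3 + 11·2 + 13·3 + 7·1 + 5·3 = 107
Plan H has the highest total.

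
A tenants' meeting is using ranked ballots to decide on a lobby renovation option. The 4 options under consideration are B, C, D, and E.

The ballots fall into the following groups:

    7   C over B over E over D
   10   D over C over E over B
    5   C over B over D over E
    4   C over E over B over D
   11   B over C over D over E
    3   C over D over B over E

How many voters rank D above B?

Ballots ranking D above B: 10+3 = 13.
Ballots ranking B above D: 7+5+4+11 = 27.
So 13 of 40 voters prefer D to B.

13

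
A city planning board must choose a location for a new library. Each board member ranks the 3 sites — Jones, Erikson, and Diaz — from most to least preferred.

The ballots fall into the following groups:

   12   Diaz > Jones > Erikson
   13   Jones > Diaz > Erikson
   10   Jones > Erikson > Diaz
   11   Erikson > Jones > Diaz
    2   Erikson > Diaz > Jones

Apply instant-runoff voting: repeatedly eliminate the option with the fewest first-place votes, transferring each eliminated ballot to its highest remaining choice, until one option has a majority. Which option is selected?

Round 1: Jones 23, Erikson 13, Diaz 12. Diaz has the fewest and is eliminated.
Round 2: Jones 35, Erikson 13. Jones has a majority.

Jones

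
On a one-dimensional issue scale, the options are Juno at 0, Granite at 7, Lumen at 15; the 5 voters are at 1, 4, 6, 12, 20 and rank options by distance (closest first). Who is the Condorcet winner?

Granite

With single-peaked preferences on a line, the Condorcet winner is the candidate closest to the median voter.
The median voter (position 6) is closest to Granite at 7.
Check: Granite vs Lumen — voters closer to Granite: 3 of 5.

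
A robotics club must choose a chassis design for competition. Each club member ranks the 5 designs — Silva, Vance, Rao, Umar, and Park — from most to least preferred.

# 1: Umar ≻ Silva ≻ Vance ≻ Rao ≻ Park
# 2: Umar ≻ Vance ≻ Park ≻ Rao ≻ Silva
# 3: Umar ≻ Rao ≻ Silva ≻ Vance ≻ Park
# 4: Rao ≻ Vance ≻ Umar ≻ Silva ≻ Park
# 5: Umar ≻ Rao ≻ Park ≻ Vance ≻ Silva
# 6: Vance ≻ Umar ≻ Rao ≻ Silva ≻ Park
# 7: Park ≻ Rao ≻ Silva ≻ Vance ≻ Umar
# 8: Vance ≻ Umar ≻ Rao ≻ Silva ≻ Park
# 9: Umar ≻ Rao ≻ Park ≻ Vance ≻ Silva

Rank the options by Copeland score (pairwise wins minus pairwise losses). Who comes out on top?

Umar

Pairwise results:
  Silva vs Vance: Vance wins 6–3.
  Silva vs Rao: Rao wins 8–1.
  Silva vs Umar: Umar wins 8–1.
  Silva vs Park: Silva wins 5–4.
  Vance vs Rao: Rao wins 5–4.
  Vance vs Umar: Umar wins 5–4.
  Vance vs Park: Vance wins 6–3.
  Rao vs Umar: Umar wins 7–2.
  Rao vs Park: Rao wins 7–2.
  Umar vs Park: Umar wins 8–1.
Copeland scores (wins − losses):
  Silva: 1 − 3 = -2
  Vance: 2 − 2 = 0
  Rao: 3 − 1 = 2
  Umar: 4 − 0 = 4
  Park: 0 − 4 = -4
Umar has the best Copeland score.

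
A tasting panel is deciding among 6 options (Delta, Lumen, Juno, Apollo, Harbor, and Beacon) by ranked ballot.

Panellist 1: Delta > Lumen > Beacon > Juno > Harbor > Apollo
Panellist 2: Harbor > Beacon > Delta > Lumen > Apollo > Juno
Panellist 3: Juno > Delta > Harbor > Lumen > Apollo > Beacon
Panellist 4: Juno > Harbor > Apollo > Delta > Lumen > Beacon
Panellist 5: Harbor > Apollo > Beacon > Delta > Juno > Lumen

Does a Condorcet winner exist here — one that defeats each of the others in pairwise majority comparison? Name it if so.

Head-to-head results (5 voters total):
Delta vs Lumen: Delta wins 5–0.
Delta vs Juno: Delta wins 3–2.
Delta vs Apollo: Delta wins 3–2.
Delta vs Harbor: Harbor wins 3–2.
Delta vs Beacon: Delta wins 3–2.
Lumen vs Juno: Juno wins 3–2.
Lumen vs Apollo: Lumen wins 3–2.
Lumen vs Harbor: Harbor wins 4–1.
Lumen vs Beacon: Lumen wins 3–2.
Juno vs Apollo: Juno wins 3–2.
Juno vs Harbor: Juno wins 3–2.
Juno vs Beacon: Beacon wins 3–2.
Apollo vs Harbor: Harbor wins 5–0.
Apollo vs Beacon: Apollo wins 3–2.
Harbor vs Beacon: Harbor wins 4–1.
No candidate beats all others: Delta beats Juno beats Harbor beats Delta, a majority cycle.

None — there is no Condorcet winner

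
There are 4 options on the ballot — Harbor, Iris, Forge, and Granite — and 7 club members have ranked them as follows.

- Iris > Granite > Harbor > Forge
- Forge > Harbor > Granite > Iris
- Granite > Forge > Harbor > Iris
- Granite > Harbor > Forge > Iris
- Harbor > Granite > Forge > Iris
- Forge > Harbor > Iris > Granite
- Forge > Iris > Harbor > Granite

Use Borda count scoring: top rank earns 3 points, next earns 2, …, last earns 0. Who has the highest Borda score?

Borda scores:
  Harbor: 1 + 2 + 1 + 2 + 3 + 2 + 1 = 12
  Iris: 3 + 0 + 0 + 0 + 0 + 1 + 2 = 6
  Forge: 0 + 3 + 2 + 1 + 1 + 3 + 3 = 13
  Granite: 2 + 1 + 3 + 3 + 2 + 0 + 0 = 11
Forge has the highest total.

Forge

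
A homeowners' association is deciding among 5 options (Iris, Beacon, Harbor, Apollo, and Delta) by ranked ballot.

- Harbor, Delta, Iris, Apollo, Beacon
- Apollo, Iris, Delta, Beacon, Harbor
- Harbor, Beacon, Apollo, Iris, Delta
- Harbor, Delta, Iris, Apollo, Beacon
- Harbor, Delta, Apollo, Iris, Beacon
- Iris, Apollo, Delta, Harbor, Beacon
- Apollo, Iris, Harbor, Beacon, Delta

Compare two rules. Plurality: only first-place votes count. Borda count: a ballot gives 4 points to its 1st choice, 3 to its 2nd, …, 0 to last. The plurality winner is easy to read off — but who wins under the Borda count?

Plurality first-place counts: Iris 1, Beacon 0, Harbor 4, Apollo 2, Delta 0 → Harbor.
Borda totals: Iris 16, Beacon 5, Harbor 19, Apollo 17, Delta 13 → Harbor.

Harbor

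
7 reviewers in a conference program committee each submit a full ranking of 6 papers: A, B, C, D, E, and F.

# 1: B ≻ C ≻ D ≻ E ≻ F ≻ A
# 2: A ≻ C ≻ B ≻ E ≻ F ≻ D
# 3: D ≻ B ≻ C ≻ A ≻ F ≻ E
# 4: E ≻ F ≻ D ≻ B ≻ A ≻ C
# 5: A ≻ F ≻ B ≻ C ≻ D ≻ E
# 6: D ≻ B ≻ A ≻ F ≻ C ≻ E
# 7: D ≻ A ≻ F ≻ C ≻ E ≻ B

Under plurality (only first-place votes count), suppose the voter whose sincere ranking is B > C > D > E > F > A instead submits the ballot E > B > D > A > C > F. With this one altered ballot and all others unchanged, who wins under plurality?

First-place totals with the altered ballot: A 2, B 0, C 0, D 3, E 2, F 0.
The winner is unchanged: still D.

D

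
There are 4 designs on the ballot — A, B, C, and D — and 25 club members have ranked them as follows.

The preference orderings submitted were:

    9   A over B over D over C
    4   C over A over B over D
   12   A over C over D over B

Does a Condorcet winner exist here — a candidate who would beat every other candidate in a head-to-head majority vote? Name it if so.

A

Head-to-head results (25 voters total):
A vs B: A wins 25–0.
A vs C: A wins 21–4.
A vs D: A wins 25–0.
B vs C: C wins 16–9.
B vs D: B wins 13–12.
C vs D: C wins 16–9.
A beats each rival — B (25–0), C (21–4), D (25–0) — so A is the Condorcet winner.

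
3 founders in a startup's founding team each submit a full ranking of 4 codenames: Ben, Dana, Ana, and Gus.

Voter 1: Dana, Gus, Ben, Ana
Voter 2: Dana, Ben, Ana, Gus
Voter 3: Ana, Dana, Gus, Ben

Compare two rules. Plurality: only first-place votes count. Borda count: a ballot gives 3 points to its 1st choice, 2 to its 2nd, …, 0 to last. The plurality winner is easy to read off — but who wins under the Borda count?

Dana

Plurality first-place counts: Ben 0, Dana 2, Ana 1, Gus 0 → Dana.
Borda totals: Ben 3, Dana 8, Ana 4, Gus 3 → Dana.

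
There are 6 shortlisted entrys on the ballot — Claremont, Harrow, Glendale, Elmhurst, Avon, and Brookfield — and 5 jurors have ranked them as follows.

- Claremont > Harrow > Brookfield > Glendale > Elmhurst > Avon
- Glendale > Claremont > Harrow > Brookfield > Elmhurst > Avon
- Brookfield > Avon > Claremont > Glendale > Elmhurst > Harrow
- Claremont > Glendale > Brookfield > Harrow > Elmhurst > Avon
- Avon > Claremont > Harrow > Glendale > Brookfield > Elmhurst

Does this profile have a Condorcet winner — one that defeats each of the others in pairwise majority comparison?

Yes

Head-to-head results (5 voters total):
Claremont vs Harrow: Claremont wins 5–0.
Claremont vs Glendale: Claremont wins 4–1.
Claremont vs Elmhurst: Claremont wins 5–0.
Claremont vs Avon: Claremont wins 3–2.
Claremont vs Brookfield: Claremont wins 4–1.
Harrow vs Glendale: Glendale wins 3–2.
Harrow vs Elmhurst: Harrow wins 4–1.
Harrow vs Avon: Harrow wins 3–2.
Harrow vs Brookfield: Harrow wins 3–2.
Glendale vs Elmhurst: Glendale wins 5–0.
Glendale vs Avon: Glendale wins 3–2.
Glendale vs Brookfield: Glendale wins 3–2.
Elmhurst vs Avon: Elmhurst wins 3–2.
Elmhurst vs Brookfield: Brookfield wins 5–0.
Avon vs Brookfield: Brookfield wins 4–1.
Claremont beats each rival — Harrow (5–0), Glendale (4–1), Elmhurst (5–0), Avon (3–2), Brookfield (4–1) — so Claremont is the Condorcet winner.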